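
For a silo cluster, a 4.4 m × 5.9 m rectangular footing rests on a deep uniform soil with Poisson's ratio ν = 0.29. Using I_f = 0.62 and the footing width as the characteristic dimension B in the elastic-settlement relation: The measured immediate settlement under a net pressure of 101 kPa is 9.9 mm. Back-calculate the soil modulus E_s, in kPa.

E_s ≈ 25500 kPa

S_e = q·B·(1−ν²)/E_s · I_f  ⇒  E_s = q·B·(1−ν²)·I_f / S_e.
E_s = 101 × 4.4 × 0.9159 × 0.62 / 0.0099 = 25490 kPa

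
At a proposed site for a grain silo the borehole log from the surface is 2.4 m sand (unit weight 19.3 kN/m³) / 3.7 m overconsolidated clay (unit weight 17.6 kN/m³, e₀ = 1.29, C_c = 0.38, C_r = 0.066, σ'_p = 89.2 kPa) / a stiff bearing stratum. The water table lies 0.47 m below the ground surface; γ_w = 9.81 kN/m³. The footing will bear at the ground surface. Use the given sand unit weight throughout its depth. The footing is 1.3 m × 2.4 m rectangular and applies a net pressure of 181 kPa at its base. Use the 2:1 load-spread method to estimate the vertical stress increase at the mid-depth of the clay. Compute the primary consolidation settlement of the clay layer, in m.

Mid-depth of clay below the ground surface: z = 2.4 + 3.7/2 = 4.25 m.
Total vertical stress at mid-clay: σ_v = 19.3×2.4 + 17.6×1.85 = 78.88 kPa.
Pore pressure: u = 9.81×(4.25 − 0.47) = 37.082 kPa.
Initial effective stress: σ'_0 = σ_v − u = 78.88 − 37.082 = 41.798 kPa.
Stress increase at mid-clay by the 2:1 spreading method:
Δσ = qBL/((B+z)(L+z)) = 181×1.3×2.4/((1.3+4.25)(2.4+4.25)) = 15.301 kPa
Final effective stress: σ'_f = 41.798 + 15.301 = 57.099 kPa.
σ'_f = 57.099 ≤ σ'_p = 89.2 kPa, so the clay remains overconsolidated and only the recompression index applies:
S_c = C_r·H/(1+e₀)·log₁₀(σ'_f/σ'_0) = 0.066×3.7/2.29×log₁₀(57.099/41.798)
    = 0.10664 × 0.13547 = 0.01445 m

S_c ≈ 0.0144 m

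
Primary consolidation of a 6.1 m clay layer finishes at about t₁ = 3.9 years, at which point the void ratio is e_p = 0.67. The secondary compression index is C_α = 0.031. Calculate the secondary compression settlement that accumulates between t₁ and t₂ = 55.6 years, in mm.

Secondary compression: S_s = C_α·H/(1+e_p)·log₁₀(t₂/t₁)
S_s = 0.031×6.1/(1+0.67)×log₁₀(55.6/3.9)
    = 0.1132 × 1.154 = 0.1307 m

S_s ≈ 131 mm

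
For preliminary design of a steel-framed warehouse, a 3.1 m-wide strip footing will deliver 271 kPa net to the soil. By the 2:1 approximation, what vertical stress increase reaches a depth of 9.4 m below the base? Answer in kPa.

By the 2:1 method the load spreads at 1 horizontal : 2 vertical, so at depth z the loaded area has grown by z in each plan dimension:
Δσ = qB/(B+z) = 271×3.1/(3.1+9.4) = 67.208 kPa

Δσ_z ≈ 67.2 kPa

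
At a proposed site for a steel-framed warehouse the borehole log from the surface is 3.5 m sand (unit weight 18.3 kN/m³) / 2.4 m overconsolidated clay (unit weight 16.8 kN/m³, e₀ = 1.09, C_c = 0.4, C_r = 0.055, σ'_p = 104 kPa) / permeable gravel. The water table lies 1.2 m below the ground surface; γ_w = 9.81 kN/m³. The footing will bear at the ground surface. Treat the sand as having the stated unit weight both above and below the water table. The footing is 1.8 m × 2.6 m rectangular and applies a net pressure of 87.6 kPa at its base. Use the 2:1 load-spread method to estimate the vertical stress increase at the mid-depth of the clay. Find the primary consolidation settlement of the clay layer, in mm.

Mid-depth of clay below the ground surface: z = 3.5 + 2.4/2 = 4.7 m.
Total vertical stress at mid-clay: σ_v = 18.3×3.5 + 16.8×1.2 = 84.21 kPa.
Pore pressure: u = 9.81×(4.7 − 1.2) = 34.335 kPa.
Initial effective stress: σ'_0 = σ_v − u = 84.21 − 34.335 = 49.875 kPa.
Stress increase at mid-clay by the 2:1 spreading method:
Δσ = qBL/((B+z)(L+z)) = 87.6×1.8×2.6/((1.8+4.7)(2.6+4.7)) = 8.64 kPa
Final effective stress: σ'_f = 49.875 + 8.64 = 58.515 kPa.
σ'_f = 58.515 ≤ σ'_p = 104 kPa, so the clay remains overconsolidated and only the recompression index applies:
S_c = C_r·H/(1+e₀)·log₁₀(σ'_f/σ'_0) = 0.055×2.4/2.09×log₁₀(58.515/49.875)
    = 0.063157 × 0.069384 = 0.004382 m

S_c ≈ 4.38 mm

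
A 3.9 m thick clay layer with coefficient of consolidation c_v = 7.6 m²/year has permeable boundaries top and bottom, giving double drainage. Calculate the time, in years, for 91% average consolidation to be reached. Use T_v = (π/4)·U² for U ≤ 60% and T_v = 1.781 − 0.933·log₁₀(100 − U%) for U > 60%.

Drainage path length: H_d = H/2 = 1.95 m (double drainage).
U > 60%: T_v = 1.781 − 0.933·log₁₀(100 − 91) = 0.89069.
t = T_v·H_d²/c_v = 0.89069×1.95²/7.6 = 0.4456 years.

t ≈ 0.446 years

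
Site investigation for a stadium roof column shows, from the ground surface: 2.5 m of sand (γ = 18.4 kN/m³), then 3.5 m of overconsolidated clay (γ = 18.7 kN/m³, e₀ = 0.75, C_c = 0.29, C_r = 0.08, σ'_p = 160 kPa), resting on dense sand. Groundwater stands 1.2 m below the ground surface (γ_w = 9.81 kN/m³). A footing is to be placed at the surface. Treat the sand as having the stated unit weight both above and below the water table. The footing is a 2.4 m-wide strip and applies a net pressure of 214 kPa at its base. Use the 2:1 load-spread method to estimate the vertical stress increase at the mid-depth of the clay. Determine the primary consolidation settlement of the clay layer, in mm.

S_c ≈ 65.9 mm

Mid-depth of clay below the ground surface: z = 2.5 + 3.5/2 = 4.25 m.
Total vertical stress at mid-clay: σ_v = 18.4×2.5 + 18.7×1.75 = 78.725 kPa.
Pore pressure: u = 9.81×(4.25 − 1.2) = 29.921 kPa.
Initial effective stress: σ'_0 = σ_v − u = 78.725 − 29.921 = 48.804 kPa.
Stress increase at mid-clay by the 2:1 spreading method:
Δσ = qB/(B+z) = 214×2.4/(2.4+4.25) = 77.233 kPa
Final effective stress: σ'_f = 48.804 + 77.233 = 126.04 kPa.
σ'_f = 126.04 ≤ σ'_p = 160 kPa, so the clay remains overconsolidated and only the recompression index applies:
S_c = C_r·H/(1+e₀)·log₁₀(σ'_f/σ'_0) = 0.08×3.5/1.75×log₁₀(126.04/48.804)
    = 0.16 × 0.41205 = 0.06593 m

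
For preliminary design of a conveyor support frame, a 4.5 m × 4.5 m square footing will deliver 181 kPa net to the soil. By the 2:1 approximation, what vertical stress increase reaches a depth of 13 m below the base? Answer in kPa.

Δσ_z ≈ 12 kPa

By the 2:1 method the load spreads at 1 horizontal : 2 vertical, so at depth z the loaded area has grown by z in each plan dimension:
Δσ = qBL/((B+z)(L+z)) = 181×4.5×4.5/((4.5+13)(4.5+13)) = 11.968 kPa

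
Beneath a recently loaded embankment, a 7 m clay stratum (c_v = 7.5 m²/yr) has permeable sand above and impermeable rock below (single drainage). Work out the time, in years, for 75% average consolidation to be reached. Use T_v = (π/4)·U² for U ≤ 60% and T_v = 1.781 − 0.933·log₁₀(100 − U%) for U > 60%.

Drainage path length: H_d = H = 7 m (single drainage).
U > 60%: T_v = 1.781 − 0.933·log₁₀(100 − 75) = 0.47672.
t = T_v·H_d²/c_v = 0.47672×7²/7.5 = 3.115 years.

t ≈ 3.11 years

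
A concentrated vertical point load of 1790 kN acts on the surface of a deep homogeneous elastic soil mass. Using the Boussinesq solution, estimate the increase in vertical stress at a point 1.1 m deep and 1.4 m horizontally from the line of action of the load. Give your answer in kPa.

Δσ_z ≈ 63.6 kPa

Boussinesq vertical stress below a point load on an elastic half-space:
Δσ_z = 3P/(2πz²) · [1 + (r/z)²]^(−5/2)
r/z = 1.4/1.1 = 1.2727; [1+(r/z)²]^(−5/2) = 0.090015.
Δσ_z = 3×1790/(2π×1.1²) × 0.090015 = 706.33 × 0.090015 = 63.58 kPa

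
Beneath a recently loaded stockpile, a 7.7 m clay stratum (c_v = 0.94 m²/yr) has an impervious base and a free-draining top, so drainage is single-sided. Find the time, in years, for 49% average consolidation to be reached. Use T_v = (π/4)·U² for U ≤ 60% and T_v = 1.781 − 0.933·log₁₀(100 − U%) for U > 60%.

Drainage path length: H_d = H = 7.7 m (single drainage).
U ≤ 60%: T_v = (π/4)·U² = (π/4)×0.49² = 0.18857.
t = T_v·H_d²/c_v = 0.18857×7.7²/0.94 = 11.89 years.

t ≈ 11.9 years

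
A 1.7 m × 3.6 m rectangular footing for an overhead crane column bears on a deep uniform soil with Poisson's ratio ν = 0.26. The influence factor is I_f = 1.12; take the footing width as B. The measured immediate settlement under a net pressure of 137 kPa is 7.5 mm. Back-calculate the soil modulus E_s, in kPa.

S_e = q·B·(1−ν²)/E_s · I_f  ⇒  E_s = q·B·(1−ν²)·I_f / S_e.
E_s = 137 × 1.7 × 0.9324 × 1.12 / 0.0075 = 32430 kPa

E_s ≈ 32400 kPa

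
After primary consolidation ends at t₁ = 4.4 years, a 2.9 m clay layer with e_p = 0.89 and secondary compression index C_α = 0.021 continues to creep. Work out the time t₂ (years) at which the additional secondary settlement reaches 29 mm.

t₂ ≈ 35 years

S_s = C_α·H/(1+e_p)·log₁₀(t₂/t₁) ⇒ log₁₀(t₂/t₁) = S_s·(1+e_p)/(C_α·H).
log₁₀(t₂/t₁) = 0.029 × (1+0.89) / (0.021×2.9) = 0.9
t₂ = t₁ × 10^0.9 = 4.4 × 7.943 = 34.95 years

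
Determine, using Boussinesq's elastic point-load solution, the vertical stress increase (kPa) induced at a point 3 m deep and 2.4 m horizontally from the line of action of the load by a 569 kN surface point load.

Δσ_z ≈ 8.76 kPa

Boussinesq vertical stress below a point load on an elastic half-space:
Δσ_z = 3P/(2πz²) · [1 + (r/z)²]^(−5/2)
r/z = 2.4/3 = 0.8; [1+(r/z)²]^(−5/2) = 0.29033.
Δσ_z = 3×569/(2π×3²) × 0.29033 = 30.186 × 0.29033 = 8.764 kPa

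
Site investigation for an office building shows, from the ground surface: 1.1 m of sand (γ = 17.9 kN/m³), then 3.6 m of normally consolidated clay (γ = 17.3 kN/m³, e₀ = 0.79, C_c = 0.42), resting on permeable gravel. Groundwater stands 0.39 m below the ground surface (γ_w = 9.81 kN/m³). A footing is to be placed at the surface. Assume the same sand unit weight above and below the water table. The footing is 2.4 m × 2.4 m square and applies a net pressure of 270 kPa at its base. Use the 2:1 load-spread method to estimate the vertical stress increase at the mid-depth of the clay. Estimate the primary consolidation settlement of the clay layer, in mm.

Mid-depth of clay below the ground surface: z = 1.1 + 3.6/2 = 2.9 m.
Total vertical stress at mid-clay: σ_v = 17.9×1.1 + 17.3×1.8 = 50.83 kPa.
Pore pressure: u = 9.81×(2.9 − 0.39) = 24.623 kPa.
Initial effective stress: σ'_0 = σ_v − u = 50.83 − 24.623 = 26.207 kPa.
Stress increase at mid-clay by the 2:1 spreading method:
Δσ = qBL/((B+z)(L+z)) = 270×2.4×2.4/((2.4+2.9)(2.4+2.9)) = 55.365 kPa
Final effective stress: σ'_f = σ'_0 + Δσ = 26.207 + 55.365 = 81.572 kPa.
Normally consolidated clay, so the full stress increment lies on the virgin compression line:
S_c = C_c·H/(1+e₀)·log₁₀(σ'_f/σ'_0) = 0.42×3.6/(1+0.79)×log₁₀(81.572/26.207)
    = 0.84469 × 0.49312 = 0.4165 m

S_c ≈ 417 mm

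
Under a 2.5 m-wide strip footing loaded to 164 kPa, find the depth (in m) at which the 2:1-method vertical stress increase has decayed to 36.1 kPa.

z ≈ 8.86 m

2:1 spreading — at depth z the loaded area has grown by z in each plan dimension:
qB/(B+z) = Δσ_z ⇒ z = qB/Δσ_z − B = 164×2.5/36.1 − 2.5 = 8.857 m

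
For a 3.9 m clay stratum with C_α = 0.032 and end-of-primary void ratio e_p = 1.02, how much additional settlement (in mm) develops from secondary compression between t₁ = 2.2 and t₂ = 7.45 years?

S_s ≈ 32.7 mm

Secondary compression: S_s = C_α·H/(1+e_p)·log₁₀(t₂/t₁)
S_s = 0.032×3.9/(1+1.02)×log₁₀(7.45/2.2)
    = 0.06178 × 0.5297 = 0.03273 m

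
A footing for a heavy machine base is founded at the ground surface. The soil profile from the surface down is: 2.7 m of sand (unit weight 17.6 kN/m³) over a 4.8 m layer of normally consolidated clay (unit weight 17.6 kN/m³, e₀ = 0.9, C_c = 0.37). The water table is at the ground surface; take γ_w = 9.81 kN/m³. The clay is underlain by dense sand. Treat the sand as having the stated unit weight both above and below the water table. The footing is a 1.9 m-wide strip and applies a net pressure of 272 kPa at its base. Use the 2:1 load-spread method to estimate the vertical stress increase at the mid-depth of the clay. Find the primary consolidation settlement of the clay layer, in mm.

S_c ≈ 426 mm

Mid-depth of clay below the ground surface: z = 2.7 + 4.8/2 = 5.1 m.
Total vertical stress at mid-clay: σ_v = 17.6×2.7 + 17.6×2.4 = 89.76 kPa.
Pore pressure: u = 9.81×(5.1 − 0) = 50.031 kPa.
Initial effective stress: σ'_0 = σ_v − u = 89.76 − 50.031 = 39.729 kPa.
Stress increase at mid-clay by the 2:1 spreading method:
Δσ = qB/(B+z) = 272×1.9/(1.9+5.1) = 73.829 kPa
Final effective stress: σ'_f = σ'_0 + Δσ = 39.729 + 73.829 = 113.56 kPa.
Normally consolidated clay, so the full stress increment lies on the virgin compression line:
S_c = C_c·H/(1+e₀)·log₁₀(σ'_f/σ'_0) = 0.37×4.8/(1+0.9)×log₁₀(113.56/39.729)
    = 0.93474 × 0.45612 = 0.4264 m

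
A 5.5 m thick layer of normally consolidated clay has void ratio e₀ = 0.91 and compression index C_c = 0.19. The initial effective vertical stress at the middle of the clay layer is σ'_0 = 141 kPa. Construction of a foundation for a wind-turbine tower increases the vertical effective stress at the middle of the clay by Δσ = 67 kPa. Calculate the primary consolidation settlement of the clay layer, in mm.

S_c ≈ 92.4 mm

Final effective stress: σ'_f = σ'_0 + Δσ = 141 + 67 = 208 kPa.
Normally consolidated clay, so the full stress increment lies on the virgin compression line:
S_c = C_c·H/(1+e₀)·log₁₀(σ'_f/σ'_0) = 0.19×5.5/(1+0.91)×log₁₀(208/141)
    = 0.54712 × 0.16884 = 0.09238 m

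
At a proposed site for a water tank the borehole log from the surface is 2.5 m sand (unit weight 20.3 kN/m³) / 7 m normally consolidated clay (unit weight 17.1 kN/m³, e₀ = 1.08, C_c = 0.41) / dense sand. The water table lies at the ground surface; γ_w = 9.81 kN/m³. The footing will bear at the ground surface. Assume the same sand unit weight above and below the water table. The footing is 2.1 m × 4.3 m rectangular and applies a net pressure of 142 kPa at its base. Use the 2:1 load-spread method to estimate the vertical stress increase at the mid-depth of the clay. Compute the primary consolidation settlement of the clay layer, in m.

Mid-depth of clay below the ground surface: z = 2.5 + 7/2 = 6 m.
Total vertical stress at mid-clay: σ_v = 20.3×2.5 + 17.1×3.5 = 110.6 kPa.
Pore pressure: u = 9.81×(6 − 0) = 58.86 kPa.
Initial effective stress: σ'_0 = σ_v − u = 110.6 − 58.86 = 51.74 kPa.
Stress increase at mid-clay by the 2:1 spreading method:
Δσ = qBL/((B+z)(L+z)) = 142×2.1×4.3/((2.1+6)(4.3+6)) = 15.369 kPa
Final effective stress: σ'_f = σ'_0 + Δσ = 51.74 + 15.369 = 67.109 kPa.
Normally consolidated clay, so the full stress increment lies on the virgin compression line:
S_c = C_c·H/(1+e₀)·log₁₀(σ'_f/σ'_0) = 0.41×7/(1+1.08)×log₁₀(67.109/51.74)
    = 1.3798 × 0.11295 = 0.1558 m

S_c ≈ 0.156 m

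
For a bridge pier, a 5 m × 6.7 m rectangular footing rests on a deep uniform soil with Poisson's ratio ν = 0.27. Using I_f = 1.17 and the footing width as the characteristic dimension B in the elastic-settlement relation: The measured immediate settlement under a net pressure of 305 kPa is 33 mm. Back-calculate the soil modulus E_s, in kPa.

E_s ≈ 50100 kPa

S_e = q·B·(1−ν²)/E_s · I_f  ⇒  E_s = q·B·(1−ν²)·I_f / S_e.
E_s = 305 × 5 × 0.9271 × 1.17 / 0.033 = 50130 kPa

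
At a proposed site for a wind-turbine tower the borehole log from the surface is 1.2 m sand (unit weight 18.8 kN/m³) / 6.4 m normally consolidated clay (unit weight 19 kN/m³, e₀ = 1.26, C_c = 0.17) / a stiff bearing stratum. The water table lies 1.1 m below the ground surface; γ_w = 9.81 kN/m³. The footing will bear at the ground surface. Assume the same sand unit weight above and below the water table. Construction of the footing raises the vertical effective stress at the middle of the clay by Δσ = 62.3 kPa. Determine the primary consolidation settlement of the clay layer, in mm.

Mid-depth of clay below the ground surface: z = 1.2 + 6.4/2 = 4.4 m.
Total vertical stress at mid-clay: σ_v = 18.8×1.2 + 19×3.2 = 83.36 kPa.
Pore pressure: u = 9.81×(4.4 − 1.1) = 32.373 kPa.
Initial effective stress: σ'_0 = σ_v − u = 83.36 − 32.373 = 50.987 kPa.
Final effective stress: σ'_f = σ'_0 + Δσ = 50.987 + 62.3 = 113.29 kPa.
Normally consolidated clay, so the full stress increment lies on the virgin compression line:
S_c = C_c·H/(1+e₀)·log₁₀(σ'_f/σ'_0) = 0.17×6.4/(1+1.26)×log₁₀(113.29/50.987)
    = 0.48142 × 0.34673 = 0.1669 m

S_c ≈ 167 mm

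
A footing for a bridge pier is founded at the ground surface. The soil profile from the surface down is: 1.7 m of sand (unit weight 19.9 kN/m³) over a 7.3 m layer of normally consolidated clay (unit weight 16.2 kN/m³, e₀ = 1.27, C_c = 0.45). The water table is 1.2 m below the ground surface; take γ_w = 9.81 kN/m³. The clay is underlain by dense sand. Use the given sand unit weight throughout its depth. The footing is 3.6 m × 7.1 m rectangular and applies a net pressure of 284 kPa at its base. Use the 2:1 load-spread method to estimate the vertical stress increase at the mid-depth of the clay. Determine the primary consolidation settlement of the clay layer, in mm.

Mid-depth of clay below the ground surface: z = 1.7 + 7.3/2 = 5.35 m.
Total vertical stress at mid-clay: σ_v = 19.9×1.7 + 16.2×3.65 = 92.96 kPa.
Pore pressure: u = 9.81×(5.35 − 1.2) = 40.712 kPa.
Initial effective stress: σ'_0 = σ_v − u = 92.96 − 40.712 = 52.248 kPa.
Stress increase at mid-clay by the 2:1 spreading method:
Δσ = qBL/((B+z)(L+z)) = 284×3.6×7.1/((3.6+5.35)(7.1+5.35)) = 65.146 kPa
Final effective stress: σ'_f = σ'_0 + Δσ = 52.248 + 65.146 = 117.39 kPa.
Normally consolidated clay, so the full stress increment lies on the virgin compression line:
S_c = C_c·H/(1+e₀)·log₁₀(σ'_f/σ'_0) = 0.45×7.3/(1+1.27)×log₁₀(117.39/52.248)
    = 1.4471 × 0.35156 = 0.5087 m

S_c ≈ 509 mm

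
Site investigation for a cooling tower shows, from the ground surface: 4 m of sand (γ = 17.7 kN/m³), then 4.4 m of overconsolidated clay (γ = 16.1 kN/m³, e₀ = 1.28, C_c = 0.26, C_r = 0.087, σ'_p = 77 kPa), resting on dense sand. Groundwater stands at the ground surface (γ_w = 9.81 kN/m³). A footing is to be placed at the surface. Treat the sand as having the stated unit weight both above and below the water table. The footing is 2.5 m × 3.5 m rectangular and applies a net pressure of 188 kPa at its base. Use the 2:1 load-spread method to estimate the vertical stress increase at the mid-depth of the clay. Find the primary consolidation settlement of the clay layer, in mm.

Mid-depth of clay below the ground surface: z = 4 + 4.4/2 = 6.2 m.
Total vertical stress at mid-clay: σ_v = 17.7×4 + 16.1×2.2 = 106.22 kPa.
Pore pressure: u = 9.81×(6.2 − 0) = 60.822 kPa.
Initial effective stress: σ'_0 = σ_v − u = 106.22 − 60.822 = 45.398 kPa.
Stress increase at mid-clay by the 2:1 spreading method:
Δσ = qBL/((B+z)(L+z)) = 188×2.5×3.5/((2.5+6.2)(3.5+6.2)) = 19.493 kPa
Final effective stress: σ'_f = 45.398 + 19.493 = 64.891 kPa.
σ'_f = 64.891 ≤ σ'_p = 77 kPa, so the clay remains overconsolidated and only the recompression index applies:
S_c = C_r·H/(1+e₀)·log₁₀(σ'_f/σ'_0) = 0.087×4.4/2.28×log₁₀(64.891/45.398)
    = 0.16789 × 0.15515 = 0.02605 m

S_c ≈ 26 mm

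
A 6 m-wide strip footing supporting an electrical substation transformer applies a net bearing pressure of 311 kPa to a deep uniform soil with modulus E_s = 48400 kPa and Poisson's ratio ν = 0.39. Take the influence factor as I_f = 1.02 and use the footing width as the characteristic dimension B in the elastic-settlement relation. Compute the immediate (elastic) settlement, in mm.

S_e ≈ 33.3 mm

Immediate (elastic) settlement: S_e = q·B·(1−ν²)/E_s · I_f.
S_e = 311 × 6 × (1 − 0.39²) / 48400 × 1.02
    = 311 × 6 × 0.8479 / 48400 × 1.02
    = 0.03334 m = 33.34 mm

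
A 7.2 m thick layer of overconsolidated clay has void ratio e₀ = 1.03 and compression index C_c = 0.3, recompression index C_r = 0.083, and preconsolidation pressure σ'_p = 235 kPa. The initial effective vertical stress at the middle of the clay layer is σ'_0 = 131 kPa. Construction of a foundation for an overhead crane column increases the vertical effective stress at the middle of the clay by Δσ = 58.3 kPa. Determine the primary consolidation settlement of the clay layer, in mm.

S_c ≈ 47.1 mm

Final effective stress: σ'_f = 131 + 58.3 = 189.3 kPa.
σ'_f = 189.3 ≤ σ'_p = 235 kPa, so the clay remains overconsolidated and only the recompression index applies:
S_c = C_r·H/(1+e₀)·log₁₀(σ'_f/σ'_0) = 0.083×7.2/2.03×log₁₀(189.3/131)
    = 0.29438 × 0.15988 = 0.04707 m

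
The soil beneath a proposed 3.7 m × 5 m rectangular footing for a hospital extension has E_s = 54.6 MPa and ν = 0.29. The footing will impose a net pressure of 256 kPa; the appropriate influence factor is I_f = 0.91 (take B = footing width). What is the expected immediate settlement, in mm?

Immediate (elastic) settlement: S_e = q·B·(1−ν²)/E_s · I_f.
E_s = 54.6 MPa = 54600 kPa.
S_e = 256 × 3.7 × (1 − 0.29²) / 54600 × 0.91
    = 256 × 3.7 × 0.9159 / 54600 × 0.91
    = 0.01446 m = 14.46 mm

S_e ≈ 14.5 mm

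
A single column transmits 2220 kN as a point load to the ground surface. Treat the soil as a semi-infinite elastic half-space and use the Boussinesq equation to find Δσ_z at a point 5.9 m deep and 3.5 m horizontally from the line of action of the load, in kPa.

Δσ_z ≈ 14.3 kPa

Boussinesq vertical stress below a point load on an elastic half-space:
Δσ_z = 3P/(2πz²) · [1 + (r/z)²]^(−5/2)
r/z = 3.5/5.9 = 0.59322; [1+(r/z)²]^(−5/2) = 0.47058.
Δσ_z = 3×2220/(2π×5.9²) × 0.47058 = 30.45 × 0.47058 = 14.33 kPa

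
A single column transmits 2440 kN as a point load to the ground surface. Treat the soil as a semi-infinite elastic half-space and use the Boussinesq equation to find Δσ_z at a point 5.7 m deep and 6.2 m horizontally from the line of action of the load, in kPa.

Δσ_z ≈ 5.09 kPa

Boussinesq vertical stress below a point load on an elastic half-space:
Δσ_z = 3P/(2πz²) · [1 + (r/z)²]^(−5/2)
r/z = 6.2/5.7 = 1.0877; [1+(r/z)²]^(−5/2) = 0.142.
Δσ_z = 3×2440/(2π×5.7²) × 0.142 = 35.858 × 0.142 = 5.092 kPa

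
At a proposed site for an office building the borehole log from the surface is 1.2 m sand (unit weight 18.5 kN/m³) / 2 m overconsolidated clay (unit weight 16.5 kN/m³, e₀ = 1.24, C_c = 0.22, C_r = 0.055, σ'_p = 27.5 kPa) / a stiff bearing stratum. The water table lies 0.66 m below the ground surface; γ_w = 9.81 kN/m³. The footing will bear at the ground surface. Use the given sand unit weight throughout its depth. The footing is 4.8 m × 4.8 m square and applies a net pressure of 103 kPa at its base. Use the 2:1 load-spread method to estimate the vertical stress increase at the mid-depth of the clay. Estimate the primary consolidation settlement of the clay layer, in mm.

S_c ≈ 85.4 mm

Mid-depth of clay below the ground surface: z = 1.2 + 2/2 = 2.2 m.
Total vertical stress at mid-clay: σ_v = 18.5×1.2 + 16.5×1 = 38.7 kPa.
Pore pressure: u = 9.81×(2.2 − 0.66) = 15.107 kPa.
Initial effective stress: σ'_0 = σ_v − u = 38.7 − 15.107 = 23.593 kPa.
Stress increase at mid-clay by the 2:1 spreading method:
Δσ = qBL/((B+z)(L+z)) = 103×4.8×4.8/((4.8+2.2)(4.8+2.2)) = 48.431 kPa
Final effective stress: σ'_f = 23.593 + 48.431 = 72.024 kPa.
σ'_f = 72.024 > σ'_p = 27.5 kPa, so the stress path crosses the preconsolidation pressure — recompression up to σ'_p, then virgin compression beyond:
S_c = H/(1+e₀)·[C_r·log₁₀(σ'_p/σ'_0) + C_c·log₁₀(σ'_f/σ'_p)]
    = 2/2.24 × [0.055×log₁₀(27.5/23.593) + 0.22×log₁₀(72.024/27.5)]
    = 0.89286 × [0.0036602 + 0.091992] = 0.0854 m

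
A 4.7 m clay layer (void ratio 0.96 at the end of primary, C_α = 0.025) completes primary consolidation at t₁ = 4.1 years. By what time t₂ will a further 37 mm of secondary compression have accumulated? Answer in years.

S_s = C_α·H/(1+e_p)·log₁₀(t₂/t₁) ⇒ log₁₀(t₂/t₁) = S_s·(1+e_p)/(C_α·H).
log₁₀(t₂/t₁) = 0.037 × (1+0.96) / (0.025×4.7) = 0.6172
t₂ = t₁ × 10^0.6172 = 4.1 × 4.142 = 16.98 years

t₂ ≈ 17 years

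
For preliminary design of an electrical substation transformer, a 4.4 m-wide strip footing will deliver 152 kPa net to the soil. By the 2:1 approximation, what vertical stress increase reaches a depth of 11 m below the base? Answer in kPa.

Δσ_z ≈ 43.4 kPa

By the 2:1 method the load spreads at 1 horizontal : 2 vertical, so at depth z the loaded area has grown by z in each plan dimension:
Δσ = qB/(B+z) = 152×4.4/(4.4+11) = 43.429 kPa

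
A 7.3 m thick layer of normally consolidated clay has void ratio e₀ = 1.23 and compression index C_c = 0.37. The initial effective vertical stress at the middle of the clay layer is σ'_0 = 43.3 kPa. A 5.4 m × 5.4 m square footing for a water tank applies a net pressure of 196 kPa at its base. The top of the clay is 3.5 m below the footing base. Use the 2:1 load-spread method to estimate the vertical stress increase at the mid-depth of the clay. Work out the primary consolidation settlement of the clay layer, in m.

Mid-depth of clay below the footing base: z = 3.5 + 7.3/2 = 7.15 m.
Stress increase at mid-clay by the 2:1 spreading method:
Δσ = qBL/((B+z)(L+z)) = 196×5.4×5.4/((5.4+7.15)(5.4+7.15)) = 36.287 kPa
Final effective stress: σ'_f = σ'_0 + Δσ = 43.3 + 36.287 = 79.587 kPa.
Normally consolidated clay, so the full stress increment lies on the virgin compression line:
S_c = C_c·H/(1+e₀)·log₁₀(σ'_f/σ'_0) = 0.37×7.3/(1+1.23)×log₁₀(79.587/43.3)
    = 1.2112 × 0.26435 = 0.3202 m

S_c ≈ 0.32 m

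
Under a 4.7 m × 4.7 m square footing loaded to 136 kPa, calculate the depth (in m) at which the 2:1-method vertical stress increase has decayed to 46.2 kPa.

z ≈ 3.36 m

2:1 spreading — at depth z the loaded area has grown by z in each plan dimension:
qB²/(B+z)² = Δσ_z ⇒ z = B(√(q/Δσ_z) − 1) = 4.7×(√(136/46.2) − 1) = 3.364 m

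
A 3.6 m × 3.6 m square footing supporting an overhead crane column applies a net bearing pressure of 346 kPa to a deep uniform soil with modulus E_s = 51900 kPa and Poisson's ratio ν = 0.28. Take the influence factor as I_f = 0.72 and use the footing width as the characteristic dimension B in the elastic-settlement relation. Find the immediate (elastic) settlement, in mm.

Immediate (elastic) settlement: S_e = q·B·(1−ν²)/E_s · I_f.
S_e = 346 × 3.6 × (1 − 0.28²) / 51900 × 0.72
    = 346 × 3.6 × 0.9216 / 51900 × 0.72
    = 0.01593 m = 15.93 mm

S_e ≈ 15.9 mm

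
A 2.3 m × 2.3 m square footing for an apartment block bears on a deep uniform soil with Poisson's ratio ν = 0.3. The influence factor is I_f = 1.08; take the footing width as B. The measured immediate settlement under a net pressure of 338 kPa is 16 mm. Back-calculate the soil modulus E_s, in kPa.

E_s ≈ 47800 kPa

S_e = q·B·(1−ν²)/E_s · I_f  ⇒  E_s = q·B·(1−ν²)·I_f / S_e.
E_s = 338 × 2.3 × 0.91 × 1.08 / 0.016 = 47750 kPa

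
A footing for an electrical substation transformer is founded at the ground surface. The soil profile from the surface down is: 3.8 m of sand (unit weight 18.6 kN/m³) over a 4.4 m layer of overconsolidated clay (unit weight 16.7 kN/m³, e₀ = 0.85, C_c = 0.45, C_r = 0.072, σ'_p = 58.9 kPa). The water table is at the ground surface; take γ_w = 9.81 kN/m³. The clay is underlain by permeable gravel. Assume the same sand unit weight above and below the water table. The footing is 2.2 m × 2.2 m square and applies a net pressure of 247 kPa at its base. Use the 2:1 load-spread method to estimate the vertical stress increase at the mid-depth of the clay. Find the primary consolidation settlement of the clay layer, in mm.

S_c ≈ 69.6 mm

Mid-depth of clay below the ground surface: z = 3.8 + 4.4/2 = 6 m.
Total vertical stress at mid-clay: σ_v = 18.6×3.8 + 16.7×2.2 = 107.42 kPa.
Pore pressure: u = 9.81×(6 − 0) = 58.86 kPa.
Initial effective stress: σ'_0 = σ_v − u = 107.42 − 58.86 = 48.56 kPa.
Stress increase at mid-clay by the 2:1 spreading method:
Δσ = qBL/((B+z)(L+z)) = 247×2.2×2.2/((2.2+6)(2.2+6)) = 17.779 kPa
Final effective stress: σ'_f = 48.56 + 17.779 = 66.339 kPa.
σ'_f = 66.339 > σ'_p = 58.9 kPa, so the stress path crosses the preconsolidation pressure — recompression up to σ'_p, then virgin compression beyond:
S_c = H/(1+e₀)·[C_r·log₁₀(σ'_p/σ'_0) + C_c·log₁₀(σ'_f/σ'_p)]
    = 4.4/1.85 × [0.072×log₁₀(58.9/48.56) + 0.45×log₁₀(66.339/58.9)]
    = 2.3784 × [0.0060362 + 0.023244] = 0.06964 m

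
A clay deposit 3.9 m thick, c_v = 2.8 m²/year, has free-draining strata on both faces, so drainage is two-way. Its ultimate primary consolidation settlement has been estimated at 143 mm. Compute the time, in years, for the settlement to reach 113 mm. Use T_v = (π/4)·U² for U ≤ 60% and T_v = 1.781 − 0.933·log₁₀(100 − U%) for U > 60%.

Drainage path length: H_d = H/2 = 1.95 m (double drainage).
U = S(t)/S_ult = 113/143 = 0.7902.
U > 60%: T_v = 1.781 − 0.933·log₁₀(100 − 79.021) = 0.54777.
t = T_v·H_d²/c_v = 0.54777×1.95²/2.8 = 0.7439 years.

t ≈ 0.744 years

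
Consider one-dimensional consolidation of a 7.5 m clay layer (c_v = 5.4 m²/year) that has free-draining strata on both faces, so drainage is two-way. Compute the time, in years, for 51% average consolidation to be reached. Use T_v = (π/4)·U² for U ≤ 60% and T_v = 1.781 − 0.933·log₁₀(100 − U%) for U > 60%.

t ≈ 0.532 years

Drainage path length: H_d = H/2 = 3.75 m (double drainage).
U ≤ 60%: T_v = (π/4)·U² = (π/4)×0.51² = 0.20428.
t = T_v·H_d²/c_v = 0.20428×3.75²/5.4 = 0.532 years.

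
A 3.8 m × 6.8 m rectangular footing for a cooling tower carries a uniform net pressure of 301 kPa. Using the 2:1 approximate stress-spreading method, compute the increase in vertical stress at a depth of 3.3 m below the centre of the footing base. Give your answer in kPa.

By the 2:1 method the load spreads at 1 horizontal : 2 vertical, so at depth z the loaded area has grown by z in each plan dimension:
Δσ = qBL/((B+z)(L+z)) = 301×3.8×6.8/((3.8+3.3)(6.8+3.3)) = 108.46 kPa

Δσ_z ≈ 108 kPa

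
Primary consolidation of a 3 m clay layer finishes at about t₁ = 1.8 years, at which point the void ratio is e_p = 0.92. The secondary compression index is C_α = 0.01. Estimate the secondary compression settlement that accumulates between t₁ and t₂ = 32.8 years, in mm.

Secondary compression: S_s = C_α·H/(1+e_p)·log₁₀(t₂/t₁)
S_s = 0.01×3/(1+0.92)×log₁₀(32.8/1.8)
    = 0.01562 × 1.261 = 0.0197 m

S_s ≈ 19.7 mm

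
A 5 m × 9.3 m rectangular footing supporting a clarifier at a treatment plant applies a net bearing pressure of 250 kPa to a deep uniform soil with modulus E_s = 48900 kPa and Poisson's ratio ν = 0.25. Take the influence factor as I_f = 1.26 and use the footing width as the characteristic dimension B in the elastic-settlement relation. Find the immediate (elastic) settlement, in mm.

S_e ≈ 30.2 mm

Immediate (elastic) settlement: S_e = q·B·(1−ν²)/E_s · I_f.
S_e = 250 × 5 × (1 − 0.25²) / 48900 × 1.26
    = 250 × 5 × 0.9375 / 48900 × 1.26
    = 0.0302 m = 30.2 mm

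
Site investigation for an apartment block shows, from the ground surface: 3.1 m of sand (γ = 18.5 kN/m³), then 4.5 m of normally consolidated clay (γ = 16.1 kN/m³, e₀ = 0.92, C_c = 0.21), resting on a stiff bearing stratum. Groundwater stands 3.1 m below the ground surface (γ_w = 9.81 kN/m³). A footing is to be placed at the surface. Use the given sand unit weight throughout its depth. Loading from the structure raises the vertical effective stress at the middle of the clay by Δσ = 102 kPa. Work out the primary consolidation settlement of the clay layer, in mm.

Mid-depth of clay below the ground surface: z = 3.1 + 4.5/2 = 5.35 m.
Total vertical stress at mid-clay: σ_v = 18.5×3.1 + 16.1×2.25 = 93.575 kPa.
Pore pressure: u = 9.81×(5.35 − 3.1) = 22.073 kPa.
Initial effective stress: σ'_0 = σ_v − u = 93.575 − 22.073 = 71.502 kPa.
Final effective stress: σ'_f = σ'_0 + Δσ = 71.502 + 102 = 173.5 kPa.
Normally consolidated clay, so the full stress increment lies on the virgin compression line:
S_c = C_c·H/(1+e₀)·log₁₀(σ'_f/σ'_0) = 0.21×4.5/(1+0.92)×log₁₀(173.5/71.502)
    = 0.49219 × 0.38498 = 0.1895 m

S_c ≈ 189 mm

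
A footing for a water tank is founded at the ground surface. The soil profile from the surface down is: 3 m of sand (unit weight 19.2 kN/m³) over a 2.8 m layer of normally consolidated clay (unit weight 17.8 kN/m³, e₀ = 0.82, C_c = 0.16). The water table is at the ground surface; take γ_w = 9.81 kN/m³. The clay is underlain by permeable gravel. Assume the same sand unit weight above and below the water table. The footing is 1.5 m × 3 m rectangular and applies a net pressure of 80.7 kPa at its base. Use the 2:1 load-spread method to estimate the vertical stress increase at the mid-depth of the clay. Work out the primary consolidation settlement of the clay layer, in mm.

Mid-depth of clay below the ground surface: z = 3 + 2.8/2 = 4.4 m.
Total vertical stress at mid-clay: σ_v = 19.2×3 + 17.8×1.4 = 82.52 kPa.
Pore pressure: u = 9.81×(4.4 − 0) = 43.164 kPa.
Initial effective stress: σ'_0 = σ_v − u = 82.52 − 43.164 = 39.356 kPa.
Stress increase at mid-clay by the 2:1 spreading method:
Δσ = qBL/((B+z)(L+z)) = 80.7×1.5×3/((1.5+4.4)(3+4.4)) = 8.3177 kPa
Final effective stress: σ'_f = σ'_0 + Δσ = 39.356 + 8.3177 = 47.674 kPa.
Normally consolidated clay, so the full stress increment lies on the virgin compression line:
S_c = C_c·H/(1+e₀)·log₁₀(σ'_f/σ'_0) = 0.16×2.8/(1+0.82)×log₁₀(47.674/39.356)
    = 0.24615 × 0.083271 = 0.0205 m

S_c ≈ 20.5 mm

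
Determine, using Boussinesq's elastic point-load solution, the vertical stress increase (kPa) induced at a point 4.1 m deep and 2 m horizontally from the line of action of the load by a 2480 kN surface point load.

Δσ_z ≈ 41.3 kPa

Boussinesq vertical stress below a point load on an elastic half-space:
Δσ_z = 3P/(2πz²) · [1 + (r/z)²]^(−5/2)
r/z = 2/4.1 = 0.4878; [1+(r/z)²]^(−5/2) = 0.58646.
Δσ_z = 3×2480/(2π×4.1²) × 0.58646 = 70.441 × 0.58646 = 41.31 kPa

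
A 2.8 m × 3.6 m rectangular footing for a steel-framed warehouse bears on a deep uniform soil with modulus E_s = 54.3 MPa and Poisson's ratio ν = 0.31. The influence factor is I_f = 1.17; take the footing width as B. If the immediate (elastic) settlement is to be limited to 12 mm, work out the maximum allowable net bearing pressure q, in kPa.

E_s = 54.3 MPa = 54300 kPa.
S_e = q·B·(1−ν²)/E_s · I_f  ⇒  q = S_e·E_s / (B·(1−ν²)·I_f).
q = 0.012 × 54300 / (2.8 × 0.9039 × 1.17) = 220 kPa

q ≈ 220 kPa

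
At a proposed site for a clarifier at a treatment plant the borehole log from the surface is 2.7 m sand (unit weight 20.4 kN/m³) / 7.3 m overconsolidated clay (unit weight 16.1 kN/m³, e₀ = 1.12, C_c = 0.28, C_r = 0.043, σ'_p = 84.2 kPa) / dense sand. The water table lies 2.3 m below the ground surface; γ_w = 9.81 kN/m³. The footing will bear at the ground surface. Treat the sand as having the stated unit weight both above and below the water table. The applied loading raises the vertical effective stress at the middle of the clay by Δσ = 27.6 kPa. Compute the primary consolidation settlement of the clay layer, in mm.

Mid-depth of clay below the ground surface: z = 2.7 + 7.3/2 = 6.35 m.
Total vertical stress at mid-clay: σ_v = 20.4×2.7 + 16.1×3.65 = 113.84 kPa.
Pore pressure: u = 9.81×(6.35 − 2.3) = 39.73 kPa.
Initial effective stress: σ'_0 = σ_v − u = 113.84 − 39.73 = 74.11 kPa.
Final effective stress: σ'_f = 74.11 + 27.6 = 101.71 kPa.
σ'_f = 101.71 > σ'_p = 84.2 kPa, so the stress path crosses the preconsolidation pressure — recompression up to σ'_p, then virgin compression beyond:
S_c = H/(1+e₀)·[C_r·log₁₀(σ'_p/σ'_0) + C_c·log₁₀(σ'_f/σ'_p)]
    = 7.3/2.12 × [0.043×log₁₀(84.2/74.11) + 0.28×log₁₀(101.71/84.2)]
    = 3.4434 × [0.0023837 + 0.022974] = 0.08732 m

S_c ≈ 87.3 mm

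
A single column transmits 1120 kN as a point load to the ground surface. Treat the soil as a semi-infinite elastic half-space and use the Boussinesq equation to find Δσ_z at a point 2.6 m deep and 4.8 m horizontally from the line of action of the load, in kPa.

Boussinesq vertical stress below a point load on an elastic half-space:
Δσ_z = 3P/(2πz²) · [1 + (r/z)²]^(−5/2)
r/z = 4.8/2.6 = 1.8462; [1+(r/z)²]^(−5/2) = 0.024509.
Δσ_z = 3×1120/(2π×2.6²) × 0.024509 = 79.107 × 0.024509 = 1.939 kPa

Δσ_z ≈ 1.94 kPa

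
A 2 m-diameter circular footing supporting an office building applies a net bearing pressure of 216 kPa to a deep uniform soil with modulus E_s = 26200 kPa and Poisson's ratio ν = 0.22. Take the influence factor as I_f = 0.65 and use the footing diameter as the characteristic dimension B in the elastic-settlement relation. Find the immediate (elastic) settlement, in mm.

S_e ≈ 10.2 mm

Immediate (elastic) settlement: S_e = q·B·(1−ν²)/E_s · I_f.
S_e = 216 × 2 × (1 − 0.22²) / 26200 × 0.65
    = 216 × 2 × 0.9516 / 26200 × 0.65
    = 0.0102 m = 10.2 mm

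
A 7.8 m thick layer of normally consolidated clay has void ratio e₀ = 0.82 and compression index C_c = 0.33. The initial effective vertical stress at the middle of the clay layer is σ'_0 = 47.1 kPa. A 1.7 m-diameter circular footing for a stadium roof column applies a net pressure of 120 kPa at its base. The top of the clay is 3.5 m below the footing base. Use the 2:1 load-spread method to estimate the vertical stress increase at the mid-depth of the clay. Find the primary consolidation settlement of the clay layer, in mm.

S_c ≈ 52.3 mm

Mid-depth of clay below the footing base: z = 3.5 + 7.8/2 = 7.4 m.
Stress increase at mid-clay by the 2:1 spreading method:
Δσ ≈ qD²/(D+z)² = 120×1.7²/(1.7+7.4)² = 4.1879 kPa
Final effective stress: σ'_f = σ'_0 + Δσ = 47.1 + 4.1879 = 51.288 kPa.
Normally consolidated clay, so the full stress increment lies on the virgin compression line:
S_c = C_c·H/(1+e₀)·log₁₀(σ'_f/σ'_0) = 0.33×7.8/(1+0.82)×log₁₀(51.288/47.1)
    = 1.4143 × 0.036995 = 0.05232 m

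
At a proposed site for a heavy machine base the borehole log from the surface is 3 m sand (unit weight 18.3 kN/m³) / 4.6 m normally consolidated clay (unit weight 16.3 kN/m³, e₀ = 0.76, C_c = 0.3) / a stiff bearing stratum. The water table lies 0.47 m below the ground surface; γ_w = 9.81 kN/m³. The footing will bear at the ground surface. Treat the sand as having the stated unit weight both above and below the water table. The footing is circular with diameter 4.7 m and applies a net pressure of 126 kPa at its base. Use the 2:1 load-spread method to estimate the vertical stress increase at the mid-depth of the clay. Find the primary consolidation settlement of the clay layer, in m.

Mid-depth of clay below the ground surface: z = 3 + 4.6/2 = 5.3 m.
Total vertical stress at mid-clay: σ_v = 18.3×3 + 16.3×2.3 = 92.39 kPa.
Pore pressure: u = 9.81×(5.3 − 0.47) = 47.382 kPa.
Initial effective stress: σ'_0 = σ_v − u = 92.39 − 47.382 = 45.008 kPa.
Stress increase at mid-clay by the 2:1 spreading method:
Δσ ≈ qD²/(D+z)² = 126×4.7²/(4.7+5.3)² = 27.833 kPa
Final effective stress: σ'_f = σ'_0 + Δσ = 45.008 + 27.833 = 72.841 kPa.
Normally consolidated clay, so the full stress increment lies on the virgin compression line:
S_c = C_c·H/(1+e₀)·log₁₀(σ'_f/σ'_0) = 0.3×4.6/(1+0.76)×log₁₀(72.841/45.008)
    = 0.78409 × 0.20909 = 0.1639 m

S_c ≈ 0.164 m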